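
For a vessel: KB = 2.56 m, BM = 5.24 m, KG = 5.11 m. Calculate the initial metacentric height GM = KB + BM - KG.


Formula: GM = KB + BM - KG
Step 1 — KM = KB + BM = 2.56 + 5.24 = 7.8 m
Step 2 — GM = KM - KG = 7.8 - 5.11 = 2.69 m

2.69 m


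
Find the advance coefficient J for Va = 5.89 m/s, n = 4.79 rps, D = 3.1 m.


Formula: J = Va / (n * D)
Step 1 — n * D = 4.79 * 3.1 = 14.849
Step 2 — J = 5.89 / 14.849 ≈ 0.39666 (5 s.f.)

0.39666


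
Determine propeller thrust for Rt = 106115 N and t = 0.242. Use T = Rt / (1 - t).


Formula: T = Rt / (1 - t)
Step 1 — (1 - t) = 1 - 0.242 = 0.758
Step 2 — T = 106115 / 0.758 ≈ 139990 N (5 s.f.)

139990 N


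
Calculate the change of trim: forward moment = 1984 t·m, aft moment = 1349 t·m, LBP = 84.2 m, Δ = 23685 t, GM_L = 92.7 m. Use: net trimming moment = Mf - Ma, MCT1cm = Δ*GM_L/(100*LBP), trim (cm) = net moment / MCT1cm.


Formula: net trimming moment = Mf - Ma; MCT1cm = Δ*GM_L/(100*LBP); trim = net moment / MCT1cm
Step 1 — net trimming moment = 1984 - 1349 = 635 t·m
Step 2 — MCT1cm = 23685 * 92.7 / (100 * 84.2) = 260.76 t·m/cm
Step 3 — trim = 635 / 260.76 ≈ 2.4352 cm (5 s.f.)

2.4352 cm


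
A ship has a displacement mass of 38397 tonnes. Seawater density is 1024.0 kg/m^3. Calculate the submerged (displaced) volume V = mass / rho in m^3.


Formula: V = mass / rho
Step 1 — convert tonnes to kg: 38397 t * 1000 = 38397000 kg
Step 2 — V = 38397000 / 1024.0 ≈ 37497 m^3 (5 s.f.)

37497 m^3


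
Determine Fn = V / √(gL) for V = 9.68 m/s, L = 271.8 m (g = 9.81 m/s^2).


Formula: Fn = V / sqrt(g * L)
Step 1 — g * L = 9.81 * 271.8 = 2666.358
Step 2 — sqrt(g * L) = sqrt(2666.358) = 51.636789
Step 3 — Fn = 9.68 / 51.636789 ≈ 0.18746 (5 s.f.)

0.18746


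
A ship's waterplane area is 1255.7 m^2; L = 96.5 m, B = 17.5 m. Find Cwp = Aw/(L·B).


Formula: Cwp = Aw / (L * B)
Step 1 — L * B = 96.5 * 17.5 = 1688.75 m^2
Step 2 — Cwp = 1255.7 / 1688.75 ≈ 0.74357 (5 s.f.)

0.74357


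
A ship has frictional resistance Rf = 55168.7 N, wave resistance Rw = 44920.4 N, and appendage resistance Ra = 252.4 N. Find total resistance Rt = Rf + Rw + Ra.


Formula: Rt = Rf + Rw + Ra
Substituting: Rt = 55168.7 + 44920.4 + 252.4
Result: Rt = 100341.5 N

100341.5 N


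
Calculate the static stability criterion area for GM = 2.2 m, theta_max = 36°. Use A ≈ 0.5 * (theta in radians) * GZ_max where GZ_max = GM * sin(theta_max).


Formula: GZ_max = GM * sin(theta); Area = 0.5 * theta_rad * GZ_max
Step 1 — GZ_max = 2.2 * sin(36°) = 2.2 * 0.587785 = 1.293127 m
Step 2 — theta_rad = 36 * pi/180 = 0.628319 rad
Step 3 — Area = 0.5 * 0.628319 * 1.293127 ≈ 0.40625 m·rad (5 s.f.)

0.40625 m·rad


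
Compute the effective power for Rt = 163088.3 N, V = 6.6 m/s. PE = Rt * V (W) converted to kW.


Formula: PE = Rt * V / 1000 (kW)
Step 1 — PE (W) = 163088.3 * 6.6 = 1076382.78 W
Step 2 — PE (kW) = 1076382.78 / 1000 ≈ 1076.4 kW (5 s.f.)

1076.4 kW


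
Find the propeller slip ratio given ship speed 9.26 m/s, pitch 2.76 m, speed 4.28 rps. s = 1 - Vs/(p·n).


Formula: s = 1 - Vs / (p * n)
Step 1 — p * n = 2.76 * 4.28 = 11.8128
Step 2 — Vs / (p*n) = 9.26 / 11.8128 = 0.783895 (6 d.p.)
Step 3 — s = 1 - 0.783895 = 0.216105

0.216105


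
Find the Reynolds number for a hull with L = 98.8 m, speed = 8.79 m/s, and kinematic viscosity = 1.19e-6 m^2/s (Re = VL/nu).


Formula: Re = V * L / nu
Step 1 — V * L = 8.79 * 98.8 = 868.452 m^2/s
Step 2 — Re = 868.452 / 1.19e-6 = 7.30e+08

7.30e+08


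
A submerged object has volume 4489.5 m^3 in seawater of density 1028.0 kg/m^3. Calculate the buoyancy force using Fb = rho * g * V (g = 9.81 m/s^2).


Formula: Fb = rho * g * V
Substituting: Fb = 1028.0 * 9.81 * 4489.5
Intermediate: 1028.0 * 9.81 = 10084.68
Result: Fb = 10084.68 * 4489.5 ≈ 45275000 N (5 s.f.)

45275000 N


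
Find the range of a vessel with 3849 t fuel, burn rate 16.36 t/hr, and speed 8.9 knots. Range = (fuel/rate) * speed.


Formula: endurance = fuel / rate; range = endurance * speed
Step 1 — endurance = 3849 / 16.36 = 235.2689 hours
Step 2 — range = 235.2689 * 8.9 ≈ 2093.9 nautical miles (5 s.f.)

2093.9 NM


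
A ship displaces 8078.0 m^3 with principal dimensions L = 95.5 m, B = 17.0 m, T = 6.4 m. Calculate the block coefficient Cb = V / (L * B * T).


Formula: Cb = V / (L * B * T)
Step 1 — L * B * T = 95.5 * 17.0 * 6.4 = 10390.4 m^3
Step 2 — Cb = 8078.0 / 10390.4 ≈ 0.77745 (5 s.f.)

0.77745


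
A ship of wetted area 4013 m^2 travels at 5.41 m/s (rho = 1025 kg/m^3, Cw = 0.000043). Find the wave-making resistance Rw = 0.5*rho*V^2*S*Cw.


Formula: Rw = 0.5 * rho * V^2 * S * Cw
Step 1 — V^2 = 5.41^2 = 29.2681
Step 2 — 0.5 * rho * V^2 = 0.5 * 1025 * 29.2681 = 14999.90125
Step 3 — Rw = 14999.90125 * 4013 * 0.000043 ≈ 2588.4 N (5 s.f.)

2588.4 N


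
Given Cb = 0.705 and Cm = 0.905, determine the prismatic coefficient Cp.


Formula: Cp = Cb / Cm
Substituting: Cp = 0.705 / 0.905
Result: Cp ≈ 0.77901 (5 s.f.)

0.77901


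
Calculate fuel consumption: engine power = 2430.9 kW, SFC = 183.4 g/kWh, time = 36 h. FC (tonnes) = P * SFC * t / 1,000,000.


Formula: FC (tonnes) = P * SFC * t / 1,000,000
Step 1 — P * SFC * t = 2430.9 * 183.4 * 36 = 16049774.16 g
Step 2 — FC (tonnes) = 16049774.16 / 1,000,000 ≈ 16.050 tonnes (5 s.f.)

16.050 tonnes


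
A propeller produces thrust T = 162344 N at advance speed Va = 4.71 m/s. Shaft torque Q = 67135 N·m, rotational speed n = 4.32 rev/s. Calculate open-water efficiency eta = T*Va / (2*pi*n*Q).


Formula: eta = T * Va / (2 * pi * n * Q)
Step 1 — numerator = T * Va = 162344 * 4.71 = 764640.24
Step 2 — 2 * pi * n = 2 * pi * 4.32 = 27.143361
Step 3 — denominator = 27.143361 * 67135 = 1822269.54
Step 4 — eta = 764640.24 / 1822269.54 ≈ 0.41961 (5 s.f.)

0.41961


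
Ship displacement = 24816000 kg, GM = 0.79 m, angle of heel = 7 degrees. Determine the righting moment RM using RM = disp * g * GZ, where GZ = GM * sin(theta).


Formula: GZ = GM * sin(theta); RM = disp * g * GZ
Step 1 — GZ = 0.79 * sin(7°) = 0.79 * 0.121869 = 0.096277 m
Step 2 — RM = 24816000 * 9.81 * 0.096277 ≈ 23438000 N·m (5 s.f.)

23438000 N·m


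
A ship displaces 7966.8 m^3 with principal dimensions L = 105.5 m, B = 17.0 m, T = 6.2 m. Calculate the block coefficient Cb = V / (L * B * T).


Formula: Cb = V / (L * B * T)
Step 1 — L * B * T = 105.5 * 17.0 * 6.2 = 11119.7 m^3
Step 2 — Cb = 7966.8 / 11119.7 ≈ 0.71646 (5 s.f.)

0.71646


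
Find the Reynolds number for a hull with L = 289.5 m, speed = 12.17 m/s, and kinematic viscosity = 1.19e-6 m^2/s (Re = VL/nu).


Formula: Re = V * L / nu
Step 1 — V * L = 12.17 * 289.5 = 3523.215 m^2/s
Step 2 — Re = 3523.215 / 1.19e-6 = 2.96e+09

2.96e+09


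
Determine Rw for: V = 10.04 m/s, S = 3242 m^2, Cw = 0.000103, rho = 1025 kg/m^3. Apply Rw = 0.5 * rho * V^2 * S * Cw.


Formula: Rw = 0.5 * rho * V^2 * S * Cw
Step 1 — V^2 = 10.04^2 = 100.8016
Step 2 — 0.5 * rho * V^2 = 0.5 * 1025 * 100.8016 = 51660.82
Step 3 — Rw = 51660.82 * 3242 * 0.000103 ≈ 17251 N (5 s.f.)

17251 N


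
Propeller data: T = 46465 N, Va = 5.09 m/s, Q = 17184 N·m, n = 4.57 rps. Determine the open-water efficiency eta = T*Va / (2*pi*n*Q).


Formula: eta = T * Va / (2 * pi * n * Q)
Step 1 — numerator = T * Va = 46465 * 5.09 = 236506.85
Step 2 — 2 * pi * n = 2 * pi * 4.57 = 28.714157
Step 3 — denominator = 28.714157 * 17184 = 493424.07
Step 4 — eta = 236506.85 / 493424.07 ≈ 0.47932 (5 s.f.)

0.47932


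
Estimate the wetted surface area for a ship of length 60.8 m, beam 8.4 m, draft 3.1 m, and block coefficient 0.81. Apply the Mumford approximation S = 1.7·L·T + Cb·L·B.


Formula: S = 1.7*L*T + V/T with V = Cb*L*B*T, i.e. S = L * (1.7*T + Cb*B)
Step 1 — 1.7*T = 1.7 * 3.1 = 5.27 m
Step 2 — Cb*B = 0.81 * 8.4 = 6.804 m
Step 3 — 1.7*T + Cb*B = 5.27 + 6.804 = 12.074 m
Step 4 — S = 60.8 * 12.074 ≈ 734.10 m^2 (5 s.f.)

734.10 m^2


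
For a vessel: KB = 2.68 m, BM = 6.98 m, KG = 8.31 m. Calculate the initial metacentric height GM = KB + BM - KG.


Formula: GM = KB + BM - KG
Step 1 — KM = KB + BM = 2.68 + 6.98 = 9.66 m
Step 2 — GM = KM - KG = 9.66 - 8.31 = 1.35 m

1.35 m


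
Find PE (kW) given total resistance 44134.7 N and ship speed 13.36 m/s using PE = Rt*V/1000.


Formula: PE = Rt * V / 1000 (kW)
Step 1 — PE (W) = 44134.7 * 13.36 = 589639.592 W
Step 2 — PE (kW) = 589639.592 / 1000 ≈ 589.64 kW (5 s.f.)

589.64 kW


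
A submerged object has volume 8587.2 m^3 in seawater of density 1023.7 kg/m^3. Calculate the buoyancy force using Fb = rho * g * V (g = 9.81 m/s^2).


Formula: Fb = rho * g * V
Substituting: Fb = 1023.7 * 9.81 * 8587.2
Intermediate: 1023.7 * 9.81 = 10042.497
Result: Fb = 10042.497 * 8587.2 ≈ 86237000 N (5 s.f.)

86237000 N


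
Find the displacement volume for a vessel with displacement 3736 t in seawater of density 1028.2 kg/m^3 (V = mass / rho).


Formula: V = mass / rho
Step 1 — convert tonnes to kg: 3736 t * 1000 = 3736000 kg
Step 2 — V = 3736000 / 1028.2 ≈ 3633.5 m^3 (5 s.f.)

3633.5 m^3


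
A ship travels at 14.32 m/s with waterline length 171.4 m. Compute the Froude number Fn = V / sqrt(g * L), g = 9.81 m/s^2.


Formula: Fn = V / sqrt(g * L)
Step 1 — g * L = 9.81 * 171.4 = 1681.434
Step 2 — sqrt(g * L) = sqrt(1681.434) = 41.005292
Step 3 — Fn = 14.32 / 41.005292 ≈ 0.34922 (5 s.f.)

0.34922


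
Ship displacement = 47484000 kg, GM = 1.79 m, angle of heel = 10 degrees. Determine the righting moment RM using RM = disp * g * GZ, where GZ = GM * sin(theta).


Formula: GZ = GM * sin(theta); RM = disp * g * GZ
Step 1 — GZ = 1.79 * sin(10°) = 1.79 * 0.173648 = 0.31083 m
Step 2 — RM = 47484000 * 9.81 * 0.31083 ≈ 144790000 N·m (5 s.f.)

144790000 N·m


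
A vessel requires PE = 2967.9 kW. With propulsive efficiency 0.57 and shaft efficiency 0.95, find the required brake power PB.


Formula: PB = PE / (eta_D * eta_S)
Step 1 — combined efficiency = eta_D * eta_S = 0.57 * 0.95 = 0.5415
Step 2 — PB = 2967.9 / 0.5415 ≈ 5480.9 kW (5 s.f.)

5480.9 kW


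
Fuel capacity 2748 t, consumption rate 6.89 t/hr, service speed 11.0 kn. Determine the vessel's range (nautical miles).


Formula: endurance = fuel / rate; range = endurance * speed
Step 1 — endurance = 2748 / 6.89 = 398.8389 hours
Step 2 — range = 398.8389 * 11.0 ≈ 4387.2 nautical miles (5 s.f.)

4387.2 NM


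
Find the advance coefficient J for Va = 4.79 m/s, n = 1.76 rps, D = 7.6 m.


Formula: J = Va / (n * D)
Step 1 — n * D = 1.76 * 7.6 = 13.376
Step 2 — J = 4.79 / 13.376 ≈ 0.35810 (5 s.f.)

0.35810


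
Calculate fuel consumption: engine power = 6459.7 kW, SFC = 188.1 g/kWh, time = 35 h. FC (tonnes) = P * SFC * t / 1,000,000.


Formula: FC (tonnes) = P * SFC * t / 1,000,000
Step 1 — P * SFC * t = 6459.7 * 188.1 * 35 = 42527434.95 g
Step 2 — FC (tonnes) = 42527434.95 / 1,000,000 ≈ 42.527 tonnes (5 s.f.)

42.527 tonnes


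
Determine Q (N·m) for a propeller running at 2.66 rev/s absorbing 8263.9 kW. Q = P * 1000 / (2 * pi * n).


Formula: Q = P_W / (2 * pi * n)
Step 1 — P_W = 8263.9 kW * 1000 = 8263900.0 W
Step 2 — 2 * pi * n = 2 * pi * 2.66 = 16.713273
Step 3 — Q = 8263900.0 / 16.713273 ≈ 494450 N·m (5 s.f.)

494450 N·m


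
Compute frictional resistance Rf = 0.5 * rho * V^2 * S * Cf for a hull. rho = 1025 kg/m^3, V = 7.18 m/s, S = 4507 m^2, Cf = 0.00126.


Formula: Rf = 0.5 * rho * V^2 * S * Cf
Step 1 — V^2 = 7.18^2 = 51.5524
Step 2 — 0.5 * rho * V^2 = 0.5 * 1025 * 51.5524 = 26420.605
Step 3 — Rf = 26420.605 * 4507 * 0.00126 ≈ 150040 N (5 s.f.)

150040 N


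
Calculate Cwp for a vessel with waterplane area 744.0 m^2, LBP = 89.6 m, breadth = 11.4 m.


Formula: Cwp = Aw / (L * B)
Step 1 — L * B = 89.6 * 11.4 = 1021.44 m^2
Step 2 — Cwp = 744.0 / 1021.44 ≈ 0.72838 (5 s.f.)

0.72838


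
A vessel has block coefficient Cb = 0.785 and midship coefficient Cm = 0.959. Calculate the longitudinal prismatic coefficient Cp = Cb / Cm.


Formula: Cp = Cb / Cm
Substituting: Cp = 0.785 / 0.959
Result: Cp ≈ 0.81856 (5 s.f.)

0.81856


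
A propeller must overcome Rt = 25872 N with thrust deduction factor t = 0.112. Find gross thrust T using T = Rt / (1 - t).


Formula: T = Rt / (1 - t)
Step 1 — (1 - t) = 1 - 0.112 = 0.888
Step 2 — T = 25872 / 0.888 ≈ 29135 N (5 s.f.)

29135 N


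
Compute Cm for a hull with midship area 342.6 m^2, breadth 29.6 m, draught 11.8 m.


Formula: Cm = Am / (B * T)
Step 1 — B * T = 29.6 * 11.8 = 349.28 m^2
Step 2 — Cm = 342.6 / 349.28 ≈ 0.98087 (5 s.f.)

0.98087


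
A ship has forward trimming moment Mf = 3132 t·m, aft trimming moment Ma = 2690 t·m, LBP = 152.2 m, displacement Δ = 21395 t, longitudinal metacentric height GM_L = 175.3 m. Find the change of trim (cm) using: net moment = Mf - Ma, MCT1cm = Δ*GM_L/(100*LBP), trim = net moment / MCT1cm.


Formula: net trimming moment = Mf - Ma; MCT1cm = Δ*GM_L/(100*LBP); trim = net moment / MCT1cm
Step 1 — net trimming moment = 3132 - 2690 = 442 t·m
Step 2 — MCT1cm = 21395 * 175.3 / (100 * 152.2) = 246.422 t·m/cm
Step 3 — trim = 442 / 246.422 ≈ 1.7937 cm (5 s.f.)

1.7937 cm


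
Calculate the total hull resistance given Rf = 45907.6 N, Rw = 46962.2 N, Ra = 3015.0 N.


Formula: Rt = Rf + Rw + Ra
Substituting: Rt = 45907.6 + 46962.2 + 3015.0
Result: Rt = 95884.8 N

95884.8 N


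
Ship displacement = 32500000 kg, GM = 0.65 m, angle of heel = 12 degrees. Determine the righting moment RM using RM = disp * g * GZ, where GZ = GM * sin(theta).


Formula: GZ = GM * sin(theta); RM = disp * g * GZ
Step 1 — GZ = 0.65 * sin(12°) = 0.65 * 0.207912 = 0.135143 m
Step 2 — RM = 32500000 * 9.81 * 0.135143 ≈ 43087000 N·m (5 s.f.)

43087000 N·m


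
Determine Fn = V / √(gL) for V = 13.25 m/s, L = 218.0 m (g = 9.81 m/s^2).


Formula: Fn = V / sqrt(g * L)
Step 1 — g * L = 9.81 * 218.0 = 2138.58
Step 2 — sqrt(g * L) = sqrt(2138.58) = 46.244783
Step 3 — Fn = 13.25 / 46.244783 ≈ 0.28652 (5 s.f.)

0.28652


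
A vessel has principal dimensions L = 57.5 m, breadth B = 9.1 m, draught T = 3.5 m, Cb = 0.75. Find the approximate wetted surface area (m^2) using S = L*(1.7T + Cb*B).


Formula: S = 1.7*L*T + V/T with V = Cb*L*B*T, i.e. S = L * (1.7*T + Cb*B)
Step 1 — 1.7*T = 1.7 * 3.5 = 5.95 m
Step 2 — Cb*B = 0.75 * 9.1 = 6.825 m
Step 3 — 1.7*T + Cb*B = 5.95 + 6.825 = 12.775 m
Step 4 — S = 57.5 * 12.775 ≈ 734.56 m^2 (5 s.f.)

734.56 m^2


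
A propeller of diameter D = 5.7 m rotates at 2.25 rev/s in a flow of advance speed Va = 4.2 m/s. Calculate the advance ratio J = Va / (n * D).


Formula: J = Va / (n * D)
Step 1 — n * D = 2.25 * 5.7 = 12.825
Step 2 — J = 4.2 / 12.825 ≈ 0.32749 (5 s.f.)

0.32749


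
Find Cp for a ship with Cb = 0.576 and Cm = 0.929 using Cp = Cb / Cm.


Formula: Cp = Cb / Cm
Substituting: Cp = 0.576 / 0.929
Result: Cp ≈ 0.62002 (5 s.f.)

0.62002


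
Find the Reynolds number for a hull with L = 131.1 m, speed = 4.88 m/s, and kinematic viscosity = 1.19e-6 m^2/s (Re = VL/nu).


Formula: Re = V * L / nu
Step 1 — V * L = 4.88 * 131.1 = 639.768 m^2/s
Step 2 — Re = 639.768 / 1.19e-6 = 5.38e+08

5.38e+08


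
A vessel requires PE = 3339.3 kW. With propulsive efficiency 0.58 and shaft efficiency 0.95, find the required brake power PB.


Formula: PB = PE / (eta_D * eta_S)
Step 1 — combined efficiency = eta_D * eta_S = 0.58 * 0.95 = 0.551
Step 2 — PB = 3339.3 / 0.551 ≈ 6060.4 kW (5 s.f.)

6060.4 kW


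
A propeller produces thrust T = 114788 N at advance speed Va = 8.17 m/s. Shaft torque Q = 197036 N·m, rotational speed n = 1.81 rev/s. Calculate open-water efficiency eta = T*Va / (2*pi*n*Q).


Formula: eta = T * Va / (2 * pi * n * Q)
Step 1 — numerator = T * Va = 114788 * 8.17 = 937817.96
Step 2 — 2 * pi * n = 2 * pi * 1.81 = 11.372565
Step 3 — denominator = 11.372565 * 197036 = 2240804.72
Step 4 — eta = 937817.96 / 2240804.72 ≈ 0.41852 (5 s.f.)

0.41852


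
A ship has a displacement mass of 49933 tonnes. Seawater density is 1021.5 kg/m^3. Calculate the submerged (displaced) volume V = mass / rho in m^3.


Formula: V = mass / rho
Step 1 — convert tonnes to kg: 49933 t * 1000 = 49933000 kg
Step 2 — V = 49933000 / 1021.5 ≈ 48882 m^3 (5 s.f.)

48882 m^3


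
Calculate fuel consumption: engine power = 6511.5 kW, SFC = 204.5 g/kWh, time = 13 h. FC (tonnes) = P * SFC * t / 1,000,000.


Formula: FC (tonnes) = P * SFC * t / 1,000,000
Step 1 — P * SFC * t = 6511.5 * 204.5 * 13 = 17310822.75 g
Step 2 — FC (tonnes) = 17310822.75 / 1,000,000 ≈ 17.311 tonnes (5 s.f.)

17.311 tonnes


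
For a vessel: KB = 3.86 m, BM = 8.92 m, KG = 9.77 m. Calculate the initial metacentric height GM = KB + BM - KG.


Formula: GM = KB + BM - KG
Step 1 — KM = KB + BM = 3.86 + 8.92 = 12.78 m
Step 2 — GM = KM - KG = 12.78 - 9.77 = 3.01 m

3.01 m


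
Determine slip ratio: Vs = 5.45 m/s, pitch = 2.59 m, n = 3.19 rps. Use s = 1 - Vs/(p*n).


Formula: s = 1 - Vs / (p * n)
Step 1 — p * n = 2.59 * 3.19 = 8.2621
Step 2 — Vs / (p*n) = 5.45 / 8.2621 = 0.659639 (6 d.p.)
Step 3 — s = 1 - 0.659639 = 0.340361

0.340361


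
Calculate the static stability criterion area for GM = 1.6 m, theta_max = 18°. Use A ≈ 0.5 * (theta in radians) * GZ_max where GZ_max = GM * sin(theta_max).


Formula: GZ_max = GM * sin(theta); Area = 0.5 * theta_rad * GZ_max
Step 1 — GZ_max = 1.6 * sin(18°) = 1.6 * 0.309017 = 0.494427 m
Step 2 — theta_rad = 18 * pi/180 = 0.314159 rad
Step 3 — Area = 0.5 * 0.314159 * 0.494427 ≈ 0.077664 m·rad (5 s.f.)

0.077664 m·rad


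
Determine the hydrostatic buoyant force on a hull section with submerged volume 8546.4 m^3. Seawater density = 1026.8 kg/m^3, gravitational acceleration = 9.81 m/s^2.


Formula: Fb = rho * g * V
Substituting: Fb = 1026.8 * 9.81 * 8546.4
Intermediate: 1026.8 * 9.81 = 10072.908
Result: Fb = 10072.908 * 8546.4 ≈ 86087000 N (5 s.f.)

86087000 N


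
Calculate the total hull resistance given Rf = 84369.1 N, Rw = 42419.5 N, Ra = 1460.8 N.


Formula: Rt = Rf + Rw + Ra
Substituting: Rt = 84369.1 + 42419.5 + 1460.8
Result: Rt = 128249.4 N

128249.4 N


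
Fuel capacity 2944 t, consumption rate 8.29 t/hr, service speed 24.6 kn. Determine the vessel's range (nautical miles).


Formula: endurance = fuel / rate; range = endurance * speed
Step 1 — endurance = 2944 / 8.29 = 355.1267 hours
Step 2 — range = 355.1267 * 24.6 ≈ 8736.1 nautical miles (5 s.f.)

8736.1 NM


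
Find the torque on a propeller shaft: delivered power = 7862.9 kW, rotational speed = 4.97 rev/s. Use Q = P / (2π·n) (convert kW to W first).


Formula: Q = P_W / (2 * pi * n)
Step 1 — P_W = 7862.9 kW * 1000 = 7862900.0 W
Step 2 — 2 * pi * n = 2 * pi * 4.97 = 31.227431
Step 3 — Q = 7862900.0 / 31.227431 ≈ 251790 N·m (5 s.f.)

251790 N·m


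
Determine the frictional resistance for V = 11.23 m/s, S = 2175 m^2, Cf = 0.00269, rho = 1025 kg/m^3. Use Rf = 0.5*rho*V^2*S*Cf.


Formula: Rf = 0.5 * rho * V^2 * S * Cf
Step 1 — V^2 = 11.23^2 = 126.1129
Step 2 — 0.5 * rho * V^2 = 0.5 * 1025 * 126.1129 = 64632.86125
Step 3 — Rf = 64632.86125 * 2175 * 0.00269 ≈ 378150 N (5 s.f.)

378150 N


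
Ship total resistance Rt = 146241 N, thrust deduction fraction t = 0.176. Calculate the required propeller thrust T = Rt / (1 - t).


Formula: T = Rt / (1 - t)
Step 1 — (1 - t) = 1 - 0.176 = 0.824
Step 2 — T = 146241 / 0.824 ≈ 177480 N (5 s.f.)

177480 N


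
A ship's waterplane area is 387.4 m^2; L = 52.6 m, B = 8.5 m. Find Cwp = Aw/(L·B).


Formula: Cwp = Aw / (L * B)
Step 1 — L * B = 52.6 * 8.5 = 447.1 m^2
Step 2 — Cwp = 387.4 / 447.1 ≈ 0.86647 (5 s.f.)

0.86647


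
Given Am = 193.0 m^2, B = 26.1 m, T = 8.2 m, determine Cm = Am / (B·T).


Formula: Cm = Am / (B * T)
Step 1 — B * T = 26.1 * 8.2 = 214.02 m^2
Step 2 — Cm = 193.0 / 214.02 ≈ 0.90178 (5 s.f.)

0.90178


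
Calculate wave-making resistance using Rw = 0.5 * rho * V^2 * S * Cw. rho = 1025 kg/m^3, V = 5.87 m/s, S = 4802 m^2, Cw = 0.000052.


Formula: Rw = 0.5 * rho * V^2 * S * Cw
Step 1 — V^2 = 5.87^2 = 34.4569
Step 2 — 0.5 * rho * V^2 = 0.5 * 1025 * 34.4569 = 17659.16125
Step 3 — Rw = 17659.16125 * 4802 * 0.000052 ≈ 4409.6 N (5 s.f.)

4409.6 N


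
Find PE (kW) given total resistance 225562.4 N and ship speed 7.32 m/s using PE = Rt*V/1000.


Formula: PE = Rt * V / 1000 (kW)
Step 1 — PE (W) = 225562.4 * 7.32 = 1651116.768 W
Step 2 — PE (kW) = 1651116.768 / 1000 ≈ 1651.1 kW (5 s.f.)

1651.1 kW


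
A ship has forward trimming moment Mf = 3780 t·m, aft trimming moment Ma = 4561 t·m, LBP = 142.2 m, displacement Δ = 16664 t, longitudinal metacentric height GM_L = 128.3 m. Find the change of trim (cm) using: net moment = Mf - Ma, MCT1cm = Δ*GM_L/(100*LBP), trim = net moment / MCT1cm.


Formula: net trimming moment = Mf - Ma; MCT1cm = Δ*GM_L/(100*LBP); trim = net moment / MCT1cm
Step 1 — net trimming moment = 3780 - 4561 = -781 t·m
Step 2 — MCT1cm = 16664 * 128.3 / (100 * 142.2) = 150.351 t·m/cm
Step 3 — trim = -781 / 150.351 ≈ -5.1945 cm (5 s.f.)

-5.1945 cm


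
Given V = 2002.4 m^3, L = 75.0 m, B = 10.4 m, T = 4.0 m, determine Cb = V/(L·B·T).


Formula: Cb = V / (L * B * T)
Step 1 — L * B * T = 75.0 * 10.4 * 4.0 = 3120.0 m^3
Step 2 — Cb = 2002.4 / 3120.0 ≈ 0.64179 (5 s.f.)

0.64179


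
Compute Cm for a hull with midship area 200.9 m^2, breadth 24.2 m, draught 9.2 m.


Formula: Cm = Am / (B * T)
Step 1 — B * T = 24.2 * 9.2 = 222.64 m^2
Step 2 — Cm = 200.9 / 222.64 ≈ 0.90235 (5 s.f.)

0.90235


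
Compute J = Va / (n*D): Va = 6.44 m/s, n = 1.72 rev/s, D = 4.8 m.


Formula: J = Va / (n * D)
Step 1 — n * D = 1.72 * 4.8 = 8.256
Step 2 — J = 6.44 / 8.256 ≈ 0.78004 (5 s.f.)

0.78004


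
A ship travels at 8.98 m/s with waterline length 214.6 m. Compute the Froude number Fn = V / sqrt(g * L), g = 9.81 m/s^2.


Formula: Fn = V / sqrt(g * L)
Step 1 — g * L = 9.81 * 214.6 = 2105.226
Step 2 — sqrt(g * L) = sqrt(2105.226) = 45.882742
Step 3 — Fn = 8.98 / 45.882742 ≈ 0.19572 (5 s.f.)

0.19572


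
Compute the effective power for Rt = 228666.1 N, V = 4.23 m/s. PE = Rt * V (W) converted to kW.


Formula: PE = Rt * V / 1000 (kW)
Step 1 — PE (W) = 228666.1 * 4.23 = 967257.603 W
Step 2 — PE (kW) = 967257.603 / 1000 ≈ 967.26 kW (5 s.f.)

967.26 kW


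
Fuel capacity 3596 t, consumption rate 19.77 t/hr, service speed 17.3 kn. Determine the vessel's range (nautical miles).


Formula: endurance = fuel / rate; range = endurance * speed
Step 1 — endurance = 3596 / 19.77 = 181.8918 hours
Step 2 — range = 181.8918 * 17.3 ≈ 3146.7 nautical miles (5 s.f.)

3146.7 NM


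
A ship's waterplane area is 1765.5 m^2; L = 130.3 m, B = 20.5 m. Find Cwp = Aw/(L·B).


Formula: Cwp = Aw / (L * B)
Step 1 — L * B = 130.3 * 20.5 = 2671.15 m^2
Step 2 — Cwp = 1765.5 / 2671.15 ≈ 0.66095 (5 s.f.)

0.66095


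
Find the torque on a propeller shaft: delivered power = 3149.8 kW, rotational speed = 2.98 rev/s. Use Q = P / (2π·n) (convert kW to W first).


Formula: Q = P_W / (2 * pi * n)
Step 1 — P_W = 3149.8 kW * 1000 = 3149800.0 W
Step 2 — 2 * pi * n = 2 * pi * 2.98 = 18.723892
Step 3 — Q = 3149800.0 / 18.723892 ≈ 168220 N·m (5 s.f.)

168220 N·m


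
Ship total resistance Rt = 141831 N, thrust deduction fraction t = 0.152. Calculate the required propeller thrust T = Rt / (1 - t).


Formula: T = Rt / (1 - t)
Step 1 — (1 - t) = 1 - 0.152 = 0.848
Step 2 — T = 141831 / 0.848 ≈ 167250 N (5 s.f.)

167250 N


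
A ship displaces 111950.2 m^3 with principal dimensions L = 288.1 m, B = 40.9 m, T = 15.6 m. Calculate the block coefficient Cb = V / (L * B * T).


Formula: Cb = V / (L * B * T)
Step 1 — L * B * T = 288.1 * 40.9 * 15.6 = 183819.324 m^3
Step 2 — Cb = 111950.2 / 183819.324 ≈ 0.60902 (5 s.f.)

0.60902


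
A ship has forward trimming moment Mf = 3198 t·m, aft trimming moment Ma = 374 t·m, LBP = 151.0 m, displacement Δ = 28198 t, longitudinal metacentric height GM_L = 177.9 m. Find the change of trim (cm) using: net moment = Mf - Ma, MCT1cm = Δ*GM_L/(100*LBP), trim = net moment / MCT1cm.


Formula: net trimming moment = Mf - Ma; MCT1cm = Δ*GM_L/(100*LBP); trim = net moment / MCT1cm
Step 1 — net trimming moment = 3198 - 374 = 2824 t·m
Step 2 — MCT1cm = 28198 * 177.9 / (100 * 151.0) = 332.2135 t·m/cm
Step 3 — trim = 2824 / 332.2135 ≈ 8.5006 cm (5 s.f.)

8.5006 cm


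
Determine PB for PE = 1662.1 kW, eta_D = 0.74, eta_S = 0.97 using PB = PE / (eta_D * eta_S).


Formula: PB = PE / (eta_D * eta_S)
Step 1 — combined efficiency = eta_D * eta_S = 0.74 * 0.97 = 0.7178
Step 2 — PB = 1662.1 / 0.7178 ≈ 2315.5 kW (5 s.f.)

2315.5 kW


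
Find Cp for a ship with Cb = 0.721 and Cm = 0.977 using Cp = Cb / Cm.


Formula: Cp = Cb / Cm
Substituting: Cp = 0.721 / 0.977
Result: Cp ≈ 0.73797 (5 s.f.)

0.73797


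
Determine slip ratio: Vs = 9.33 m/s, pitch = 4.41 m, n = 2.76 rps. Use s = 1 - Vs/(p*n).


Formula: s = 1 - Vs / (p * n)
Step 1 — p * n = 4.41 * 2.76 = 12.1716
Step 2 — Vs / (p*n) = 9.33 / 12.1716 = 0.766538 (6 d.p.)
Step 3 — s = 1 - 0.766538 = 0.233462

0.233462


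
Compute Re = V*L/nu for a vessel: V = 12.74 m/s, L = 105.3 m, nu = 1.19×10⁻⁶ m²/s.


Formula: Re = V * L / nu
Step 1 — V * L = 12.74 * 105.3 = 1341.522 m^2/s
Step 2 — Re = 1341.522 / 1.19e-6 = 1.13e+09

1.13e+09


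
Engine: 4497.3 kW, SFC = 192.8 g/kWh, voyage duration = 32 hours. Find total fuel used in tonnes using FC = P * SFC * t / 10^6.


Formula: FC (tonnes) = P * SFC * t / 1,000,000
Step 1 — P * SFC * t = 4497.3 * 192.8 * 32 = 27746542.08 g
Step 2 — FC (tonnes) = 27746542.08 / 1,000,000 ≈ 27.747 tonnes (5 s.f.)

27.747 tonnes


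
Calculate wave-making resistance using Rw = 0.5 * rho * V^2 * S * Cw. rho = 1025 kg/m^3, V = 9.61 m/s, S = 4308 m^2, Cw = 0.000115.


Formula: Rw = 0.5 * rho * V^2 * S * Cw
Step 1 — V^2 = 9.61^2 = 92.3521
Step 2 — 0.5 * rho * V^2 = 0.5 * 1025 * 92.3521 = 47330.45125
Step 3 — Rw = 47330.45125 * 4308 * 0.000115 ≈ 23448 N (5 s.f.)

23448 N


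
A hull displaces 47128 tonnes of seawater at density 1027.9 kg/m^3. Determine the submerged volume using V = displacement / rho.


Formula: V = mass / rho
Step 1 — convert tonnes to kg: 47128 t * 1000 = 47128000 kg
Step 2 — V = 47128000 / 1027.9 ≈ 45849 m^3 (5 s.f.)

45849 m^3


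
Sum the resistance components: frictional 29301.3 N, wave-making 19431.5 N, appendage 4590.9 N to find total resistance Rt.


Formula: Rt = Rf + Rw + Ra
Substituting: Rt = 29301.3 + 19431.5 + 4590.9
Result: Rt = 53323.7 N

53323.7 N


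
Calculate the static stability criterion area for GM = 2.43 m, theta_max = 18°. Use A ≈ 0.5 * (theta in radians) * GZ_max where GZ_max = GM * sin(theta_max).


Formula: GZ_max = GM * sin(theta); Area = 0.5 * theta_rad * GZ_max
Step 1 — GZ_max = 2.43 * sin(18°) = 2.43 * 0.309017 = 0.750911 m
Step 2 — theta_rad = 18 * pi/180 = 0.314159 rad
Step 3 — Area = 0.5 * 0.314159 * 0.750911 ≈ 0.11795 m·rad (5 s.f.)

0.11795 m·rad


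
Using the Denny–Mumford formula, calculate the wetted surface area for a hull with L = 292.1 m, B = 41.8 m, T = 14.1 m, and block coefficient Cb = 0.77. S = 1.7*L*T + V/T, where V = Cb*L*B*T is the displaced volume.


Formula: S = 1.7*L*T + V/T with V = Cb*L*B*T, i.e. S = L * (1.7*T + Cb*B)
Step 1 — 1.7*T = 1.7 * 14.1 = 23.97 m
Step 2 — Cb*B = 0.77 * 41.8 = 32.186 m
Step 3 — 1.7*T + Cb*B = 23.97 + 32.186 = 56.156 m
Step 4 — S = 292.1 * 56.156 ≈ 16403 m^2 (5 s.f.)

16403 m^2


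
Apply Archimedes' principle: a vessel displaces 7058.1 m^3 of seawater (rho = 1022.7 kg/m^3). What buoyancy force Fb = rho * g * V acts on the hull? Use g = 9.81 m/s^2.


Formula: Fb = rho * g * V
Substituting: Fb = 1022.7 * 9.81 * 7058.1
Intermediate: 1022.7 * 9.81 = 10032.687
Result: Fb = 10032.687 * 7058.1 ≈ 70812000 N (5 s.f.)

70812000 N


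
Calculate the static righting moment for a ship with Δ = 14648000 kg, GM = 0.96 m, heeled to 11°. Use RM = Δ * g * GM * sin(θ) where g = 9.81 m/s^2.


Formula: GZ = GM * sin(theta); RM = disp * g * GZ
Step 1 — GZ = 0.96 * sin(11°) = 0.96 * 0.190809 = 0.183177 m
Step 2 — RM = 14648000 * 9.81 * 0.183177 ≈ 26322000 N·m (5 s.f.)

26322000 N·m


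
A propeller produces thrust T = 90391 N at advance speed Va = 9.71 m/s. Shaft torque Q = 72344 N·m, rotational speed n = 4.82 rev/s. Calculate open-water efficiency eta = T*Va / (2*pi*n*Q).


Formula: eta = T * Va / (2 * pi * n * Q)
Step 1 — numerator = T * Va = 90391 * 9.71 = 877696.61
Step 2 — 2 * pi * n = 2 * pi * 4.82 = 30.284953
Step 3 — denominator = 30.284953 * 72344 = 2190934.64
Step 4 — eta = 877696.61 / 2190934.64 ≈ 0.40060 (5 s.f.)

0.40060


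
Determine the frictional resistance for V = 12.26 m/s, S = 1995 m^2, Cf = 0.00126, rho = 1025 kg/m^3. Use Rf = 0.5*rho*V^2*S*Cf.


Formula: Rf = 0.5 * rho * V^2 * S * Cf
Step 1 — V^2 = 12.26^2 = 150.3076
Step 2 — 0.5 * rho * V^2 = 0.5 * 1025 * 150.3076 = 77032.645
Step 3 — Rf = 77032.645 * 1995 * 0.00126 ≈ 193640 N (5 s.f.)

193640 N


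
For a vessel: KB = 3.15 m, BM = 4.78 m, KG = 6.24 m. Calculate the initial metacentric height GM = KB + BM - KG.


Formula: GM = KB + BM - KG
Step 1 — KM = KB + BM = 3.15 + 4.78 = 7.93 m
Step 2 — GM = KM - KG = 7.93 - 6.24 = 1.69 m

1.69 m


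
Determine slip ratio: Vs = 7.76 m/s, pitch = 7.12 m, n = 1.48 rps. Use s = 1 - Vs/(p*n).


Formula: s = 1 - Vs / (p * n)
Step 1 — p * n = 7.12 * 1.48 = 10.5376
Step 2 — Vs / (p*n) = 7.76 / 10.5376 = 0.736411 (6 d.p.)
Step 3 — s = 1 - 0.736411 = 0.263589

0.263589


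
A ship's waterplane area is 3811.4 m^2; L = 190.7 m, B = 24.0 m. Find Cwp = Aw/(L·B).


Formula: Cwp = Aw / (L * B)
Step 1 — L * B = 190.7 * 24.0 = 4576.8 m^2
Step 2 — Cwp = 3811.4 / 4576.8 ≈ 0.83277 (5 s.f.)

0.83277


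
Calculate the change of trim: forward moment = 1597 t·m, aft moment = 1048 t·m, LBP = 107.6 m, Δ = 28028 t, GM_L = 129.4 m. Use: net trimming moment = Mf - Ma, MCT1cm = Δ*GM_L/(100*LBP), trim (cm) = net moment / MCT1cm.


Formula: net trimming moment = Mf - Ma; MCT1cm = Δ*GM_L/(100*LBP); trim = net moment / MCT1cm
Step 1 — net trimming moment = 1597 - 1048 = 549 t·m
Step 2 — MCT1cm = 28028 * 129.4 / (100 * 107.6) = 337.0654 t·m/cm
Step 3 — trim = 549 / 337.0654 ≈ 1.6288 cm (5 s.f.)

1.6288 cm


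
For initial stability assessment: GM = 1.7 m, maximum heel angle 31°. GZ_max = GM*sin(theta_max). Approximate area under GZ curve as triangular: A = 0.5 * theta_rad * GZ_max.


Formula: GZ_max = GM * sin(theta); Area = 0.5 * theta_rad * GZ_max
Step 1 — GZ_max = 1.7 * sin(31°) = 1.7 * 0.515038 = 0.875565 m
Step 2 — theta_rad = 31 * pi/180 = 0.541052 rad
Step 3 — Area = 0.5 * 0.541052 * 0.875565 ≈ 0.23686 m·rad (5 s.f.)

0.23686 m·rad


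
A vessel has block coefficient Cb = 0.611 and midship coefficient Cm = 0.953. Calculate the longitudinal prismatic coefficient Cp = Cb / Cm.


Formula: Cp = Cb / Cm
Substituting: Cp = 0.611 / 0.953
Result: Cp ≈ 0.64113 (5 s.f.)

0.64113


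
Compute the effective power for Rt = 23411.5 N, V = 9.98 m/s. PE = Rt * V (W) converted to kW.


Formula: PE = Rt * V / 1000 (kW)
Step 1 — PE (W) = 23411.5 * 9.98 = 233646.77 W
Step 2 — PE (kW) = 233646.77 / 1000 ≈ 233.65 kW (5 s.f.)

233.65 kW


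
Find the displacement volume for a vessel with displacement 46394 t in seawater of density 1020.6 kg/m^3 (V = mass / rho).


Formula: V = mass / rho
Step 1 — convert tonnes to kg: 46394 t * 1000 = 46394000 kg
Step 2 — V = 46394000 / 1020.6 ≈ 45458 m^3 (5 s.f.)

45458 m^3


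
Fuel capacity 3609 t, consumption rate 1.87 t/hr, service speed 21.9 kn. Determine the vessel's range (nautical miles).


Formula: endurance = fuel / rate; range = endurance * speed
Step 1 — endurance = 3609 / 1.87 = 1929.9465 hours
Step 2 — range = 1929.9465 * 21.9 ≈ 42266 nautical miles (5 s.f.)

42266 NM


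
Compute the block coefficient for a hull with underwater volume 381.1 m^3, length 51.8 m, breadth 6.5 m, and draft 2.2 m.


Formula: Cb = V / (L * B * T)
Step 1 — L * B * T = 51.8 * 6.5 * 2.2 = 740.74 m^3
Step 2 — Cb = 381.1 / 740.74 ≈ 0.51449 (5 s.f.)

0.51449


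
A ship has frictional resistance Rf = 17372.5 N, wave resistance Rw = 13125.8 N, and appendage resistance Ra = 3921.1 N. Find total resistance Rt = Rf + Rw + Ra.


Formula: Rt = Rf + Rw + Ra
Substituting: Rt = 17372.5 + 13125.8 + 3921.1
Result: Rt = 34419.4 N

34419.4 N


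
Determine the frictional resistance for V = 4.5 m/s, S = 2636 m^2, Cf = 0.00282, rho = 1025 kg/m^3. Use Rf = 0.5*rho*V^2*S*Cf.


Formula: Rf = 0.5 * rho * V^2 * S * Cf
Step 1 — V^2 = 4.5^2 = 20.25
Step 2 — 0.5 * rho * V^2 = 0.5 * 1025 * 20.25 = 10378.125
Step 3 — Rf = 10378.125 * 2636 * 0.00282 ≈ 77146 N (5 s.f.)

77146 N


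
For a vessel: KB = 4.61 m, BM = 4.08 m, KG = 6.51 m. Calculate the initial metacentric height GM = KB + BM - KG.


Formula: GM = KB + BM - KG
Step 1 — KM = KB + BM = 4.61 + 4.08 = 8.69 m
Step 2 — GM = KM - KG = 8.69 - 6.51 = 2.18 m

2.18 m


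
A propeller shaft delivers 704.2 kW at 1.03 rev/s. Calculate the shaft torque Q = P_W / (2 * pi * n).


Formula: Q = P_W / (2 * pi * n)
Step 1 — P_W = 704.2 kW * 1000 = 704200.0 W
Step 2 — 2 * pi * n = 2 * pi * 1.03 = 6.471681
Step 3 — Q = 704200.0 / 6.471681 ≈ 108810 N·m (5 s.f.)

108810 N·m


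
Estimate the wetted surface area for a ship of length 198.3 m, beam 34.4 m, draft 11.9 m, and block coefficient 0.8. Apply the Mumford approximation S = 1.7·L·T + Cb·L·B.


Formula: S = 1.7*L*T + V/T with V = Cb*L*B*T, i.e. S = L * (1.7*T + Cb*B)
Step 1 — 1.7*T = 1.7 * 11.9 = 20.23 m
Step 2 — Cb*B = 0.8 * 34.4 = 27.52 m
Step 3 — 1.7*T + Cb*B = 20.23 + 27.52 = 47.75 m
Step 4 — S = 198.3 * 47.75 ≈ 9468.8 m^2 (5 s.f.)

9468.8 m^2


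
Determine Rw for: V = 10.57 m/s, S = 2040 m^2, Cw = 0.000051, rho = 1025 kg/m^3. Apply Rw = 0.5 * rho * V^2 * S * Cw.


Formula: Rw = 0.5 * rho * V^2 * S * Cw
Step 1 — V^2 = 10.57^2 = 111.7249
Step 2 — 0.5 * rho * V^2 = 0.5 * 1025 * 111.7249 = 57259.01125
Step 3 — Rw = 57259.01125 * 2040 * 0.000051 ≈ 5957.2 N (5 s.f.)

5957.2 N


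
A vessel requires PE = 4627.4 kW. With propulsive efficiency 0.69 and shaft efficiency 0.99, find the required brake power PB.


Formula: PB = PE / (eta_D * eta_S)
Step 1 — combined efficiency = eta_D * eta_S = 0.69 * 0.99 = 0.6831
Step 2 — PB = 4627.4 / 0.6831 ≈ 6774.1 kW (5 s.f.)

6774.1 kW


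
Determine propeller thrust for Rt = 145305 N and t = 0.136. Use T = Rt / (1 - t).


Formula: T = Rt / (1 - t)
Step 1 — (1 - t) = 1 - 0.136 = 0.864
Step 2 — T = 145305 / 0.864 ≈ 168180 N (5 s.f.)

168180 N


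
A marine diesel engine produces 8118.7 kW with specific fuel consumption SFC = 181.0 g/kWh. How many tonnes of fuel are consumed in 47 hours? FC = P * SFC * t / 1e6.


Formula: FC (tonnes) = P * SFC * t / 1,000,000
Step 1 — P * SFC * t = 8118.7 * 181.0 * 47 = 69065780.9 g
Step 2 — FC (tonnes) = 69065780.9 / 1,000,000 ≈ 69.066 tonnes (5 s.f.)

69.066 tonnes


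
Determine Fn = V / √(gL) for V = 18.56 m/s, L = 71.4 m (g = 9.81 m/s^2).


Formula: Fn = V / sqrt(g * L)
Step 1 — g * L = 9.81 * 71.4 = 700.434
Step 2 — sqrt(g * L) = sqrt(700.434) = 26.465714
Step 3 — Fn = 18.56 / 26.465714 ≈ 0.70128 (5 s.f.)

0.70128


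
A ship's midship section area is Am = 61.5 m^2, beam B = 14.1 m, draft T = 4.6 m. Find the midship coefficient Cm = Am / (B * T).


Formula: Cm = Am / (B * T)
Step 1 — B * T = 14.1 * 4.6 = 64.86 m^2
Step 2 — Cm = 61.5 / 64.86 ≈ 0.94820 (5 s.f.)

0.94820


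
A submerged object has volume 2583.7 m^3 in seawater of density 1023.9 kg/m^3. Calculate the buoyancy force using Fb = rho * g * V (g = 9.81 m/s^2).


Formula: Fb = rho * g * V
Substituting: Fb = 1023.9 * 9.81 * 2583.7
Intermediate: 1023.9 * 9.81 = 10044.459
Result: Fb = 10044.459 * 2583.7 ≈ 25952000 N (5 s.f.)

25952000 N


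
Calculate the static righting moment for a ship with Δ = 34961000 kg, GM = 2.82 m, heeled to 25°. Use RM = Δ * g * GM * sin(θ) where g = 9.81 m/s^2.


Formula: GZ = GM * sin(theta); RM = disp * g * GZ
Step 1 — GZ = 2.82 * sin(25°) = 2.82 * 0.422618 = 1.191783 m
Step 2 — RM = 34961000 * 9.81 * 1.191783 ≈ 408740000 N·m (5 s.f.)

408740000 N·m


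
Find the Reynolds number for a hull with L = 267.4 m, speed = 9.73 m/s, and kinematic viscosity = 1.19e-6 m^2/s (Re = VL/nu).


Formula: Re = V * L / nu
Step 1 — V * L = 9.73 * 267.4 = 2601.802 m^2/s
Step 2 — Re = 2601.802 / 1.19e-6 = 2.19e+09

2.19e+09


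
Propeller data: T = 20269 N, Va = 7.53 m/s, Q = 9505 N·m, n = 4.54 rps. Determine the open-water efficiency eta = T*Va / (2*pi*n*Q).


Formula: eta = T * Va / (2 * pi * n * Q)
Step 1 — numerator = T * Va = 20269 * 7.53 = 152625.57
Step 2 — 2 * pi * n = 2 * pi * 4.54 = 28.525661
Step 3 — denominator = 28.525661 * 9505 = 271136.41
Step 4 — eta = 152625.57 / 271136.41 ≈ 0.56291 (5 s.f.)

0.56291


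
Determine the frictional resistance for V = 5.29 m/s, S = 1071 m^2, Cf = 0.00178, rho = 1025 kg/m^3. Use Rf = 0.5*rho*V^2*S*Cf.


Formula: Rf = 0.5 * rho * V^2 * S * Cf
Step 1 — V^2 = 5.29^2 = 27.9841
Step 2 — 0.5 * rho * V^2 = 0.5 * 1025 * 27.9841 = 14341.85125
Step 3 — Rf = 14341.85125 * 1071 * 0.00178 ≈ 27341 N (5 s.f.)

27341 N


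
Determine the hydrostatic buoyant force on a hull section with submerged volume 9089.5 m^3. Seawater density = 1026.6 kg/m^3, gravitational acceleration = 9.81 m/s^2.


Formula: Fb = rho * g * V
Substituting: Fb = 1026.6 * 9.81 * 9089.5
Intermediate: 1026.6 * 9.81 = 10070.946
Result: Fb = 10070.946 * 9089.5 ≈ 91540000 N (5 s.f.)

91540000 N


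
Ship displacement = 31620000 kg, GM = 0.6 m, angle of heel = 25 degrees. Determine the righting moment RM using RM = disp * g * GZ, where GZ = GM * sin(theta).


Formula: GZ = GM * sin(theta); RM = disp * g * GZ
Step 1 — GZ = 0.6 * sin(25°) = 0.6 * 0.422618 = 0.253571 m
Step 2 — RM = 31620000 * 9.81 * 0.253571 ≈ 78656000 N·m (5 s.f.)

78656000 N·m


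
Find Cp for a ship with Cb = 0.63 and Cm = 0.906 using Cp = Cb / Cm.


Formula: Cp = Cb / Cm
Substituting: Cp = 0.63 / 0.906
Result: Cp ≈ 0.69536 (5 s.f.)

0.69536


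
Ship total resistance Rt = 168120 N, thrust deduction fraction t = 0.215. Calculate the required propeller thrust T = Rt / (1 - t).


Formula: T = Rt / (1 - t)
Step 1 — (1 - t) = 1 - 0.215 = 0.785
Step 2 — T = 168120 / 0.785 ≈ 214170 N (5 s.f.)

214170 N


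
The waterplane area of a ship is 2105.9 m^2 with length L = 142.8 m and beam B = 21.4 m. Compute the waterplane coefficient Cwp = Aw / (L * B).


Formula: Cwp = Aw / (L * B)
Step 1 — L * B = 142.8 * 21.4 = 3055.92 m^2
Step 2 — Cwp = 2105.9 / 3055.92 ≈ 0.68912 (5 s.f.)

0.68912


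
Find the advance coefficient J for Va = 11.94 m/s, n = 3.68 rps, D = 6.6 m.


Formula: J = Va / (n * D)
Step 1 — n * D = 3.68 * 6.6 = 24.288
Step 2 — J = 11.94 / 24.288 ≈ 0.49160 (5 s.f.)

0.49160


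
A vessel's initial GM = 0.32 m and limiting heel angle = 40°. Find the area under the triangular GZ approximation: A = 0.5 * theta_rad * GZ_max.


Formula: GZ_max = GM * sin(theta); Area = 0.5 * theta_rad * GZ_max
Step 1 — GZ_max = 0.32 * sin(40°) = 0.32 * 0.642788 = 0.205692 m
Step 2 — theta_rad = 40 * pi/180 = 0.698132 rad
Step 3 — Area = 0.5 * 0.698132 * 0.205692 ≈ 0.071800 m·rad (5 s.f.)

0.071800 m·rad


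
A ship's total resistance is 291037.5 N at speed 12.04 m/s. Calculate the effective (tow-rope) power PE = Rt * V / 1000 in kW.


Formula: PE = Rt * V / 1000 (kW)
Step 1 — PE (W) = 291037.5 * 12.04 = 3504091.5 W
Step 2 — PE (kW) = 3504091.5 / 1000 ≈ 3504.1 kW (5 s.f.)

3504.1 kW
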